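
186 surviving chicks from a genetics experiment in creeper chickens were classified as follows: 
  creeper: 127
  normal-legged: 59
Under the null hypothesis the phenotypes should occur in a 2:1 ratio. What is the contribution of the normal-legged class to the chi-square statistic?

0.145

Under the 2:1 hypothesis (Σ ratio = 3, N = 186):
  creeper: 186 × 2/3 = 124
  normal-legged: 186 × 1/3 = 62
Contribution of normal-legged: (59 − 62)² / 62 = 0.1452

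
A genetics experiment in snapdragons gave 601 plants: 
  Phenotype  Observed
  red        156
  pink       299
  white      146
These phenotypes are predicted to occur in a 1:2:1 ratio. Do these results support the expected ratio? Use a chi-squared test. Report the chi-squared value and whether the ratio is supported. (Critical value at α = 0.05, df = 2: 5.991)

0.348; consistent

Under the 1:2:1 hypothesis (Σ ratio = 4, N = 601):
  red: 601 × 1/4 = 150.25
  pink: 601 × 2/4 = 300.5
  white: 601 × 1/4 = 150.25
χ² = Σ (O − E)² / E
  red: (156 − 150.25)² / 150.25 = 0.2200
  pink: (299 − 300.5)² / 300.5 = 0.0075
  white: (146 − 150.25)² / 150.25 = 0.1202
χ² = 0.2200 + 0.0075 + 0.1202 = 0.3477 ≈ 0.348
Degrees of freedom = 3 − 1 = 2; critical value at α = 0.05 is 5.991.
Since 0.348 < 5.991, we fail to reject the null hypothesis — the data are consistent with the 1:2:1 ratio.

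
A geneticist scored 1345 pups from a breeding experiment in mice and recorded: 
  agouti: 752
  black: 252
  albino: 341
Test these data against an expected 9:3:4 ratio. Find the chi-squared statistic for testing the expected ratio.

0.095

Under the 9:3:4 hypothesis (Σ ratio = 16, N = 1345):
  agouti: 1345 × 9/16 = 756.5625
  black: 1345 × 3/16 = 252.1875
  albino: 1345 × 4/16 = 336.25
χ² = Σ (O − E)² / E
  agouti: (752 − 756.5625)² / 756.5625 = 0.0275
  black: (252 − 252.1875)² / 252.1875 = 0.0001
  albino: (341 − 336.25)² / 336.25 = 0.0671
χ² = 0.0275 + 0.0001 + 0.0671 = 0.0947 ≈ 0.095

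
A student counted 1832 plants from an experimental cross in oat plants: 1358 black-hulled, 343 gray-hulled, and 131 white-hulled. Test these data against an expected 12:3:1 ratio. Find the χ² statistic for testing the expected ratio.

2.565

Expected counts for N = 1832 under a 12:3:1 ratio (total parts = 16):
  black-hulled: 1832 × 12/16 = 1374
  gray-hulled: 1832 × 3/16 = 343.5
  white-hulled: 1832 × 1/16 = 114.5
χ² = Σ (O − E)² / E
  black-hulled: (1358 − 1374)² / 1374 = 0.1863
  gray-hulled: (343 − 343.5)² / 343.5 = 0.0007
  white-hulled: (131 − 114.5)² / 114.5 = 2.3777
χ² = 0.1863 + 0.0007 + 2.3777 = 2.5647 ≈ 2.565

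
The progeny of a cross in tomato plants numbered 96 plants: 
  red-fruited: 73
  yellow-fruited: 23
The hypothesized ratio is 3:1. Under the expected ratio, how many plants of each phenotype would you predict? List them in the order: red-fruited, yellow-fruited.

72, 24

The 3:1 ratio has 4 parts, so with N = 96 the expected counts are:
  red-fruited: 96 × 3/4 = 72
  yellow-fruited: 96 × 1/4 = 24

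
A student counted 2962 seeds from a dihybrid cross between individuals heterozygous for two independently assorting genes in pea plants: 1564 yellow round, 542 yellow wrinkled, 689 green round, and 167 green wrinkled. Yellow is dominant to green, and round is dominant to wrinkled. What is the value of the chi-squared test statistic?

A dihybrid F₂ with independent assortment and complete dominance at both loci gives a 9:3:3:1 phenotypic ratio.
Total ratio parts = 16. Expected numbers out of 2962:
  yellow round: 2962 × 9/16 = 1666.125
  yellow wrinkled: 2962 × 3/16 = 555.375
  green round: 2962 × 3/16 = 555.375
  green wrinkled: 2962 × 1/16 = 185.125
χ² = Σ (O − E)² / E
  yellow round: (1564 − 1666.125)² / 1666.125 = 6.2597
  yellow wrinkled: (542 − 555.375)² / 555.375 = 0.3221
  green round: (689 − 555.375)² / 555.375 = 32.1506
  green wrinkled: (167 − 185.125)² / 185.125 = 1.7746
χ² = 6.2597 + 0.3221 + 32.1506 + 1.7746 = 40.507

40.507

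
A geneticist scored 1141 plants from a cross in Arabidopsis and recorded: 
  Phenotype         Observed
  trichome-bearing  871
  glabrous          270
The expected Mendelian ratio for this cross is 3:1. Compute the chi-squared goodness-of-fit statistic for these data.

1.087

Total ratio parts = 4. Expected numbers out of 1141:
  trichome-bearing: 1141 × 3/4 = 855.75
  glabrous: 1141 × 1/4 = 285.25
χ² = Σ (O − E)² / E
  trichome-bearing: (871 − 855.75)² / 855.75 = 0.2718
  glabrous: (270 − 285.25)² / 285.25 = 0.8153
χ² = 0.2718 + 0.8153 = 1.0871 ≈ 1.087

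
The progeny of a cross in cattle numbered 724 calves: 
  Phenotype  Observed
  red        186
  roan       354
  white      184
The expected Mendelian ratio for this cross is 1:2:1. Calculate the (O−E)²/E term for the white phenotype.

0.050

The 1:2:1 ratio has 4 parts, so with N = 724 the expected counts are:
  red: 724 × 1/4 = 181
  roan: 724 × 2/4 = 362
  white: 724 × 1/4 = 181
Contribution of white: (184 − 181)² / 181 = 0.0497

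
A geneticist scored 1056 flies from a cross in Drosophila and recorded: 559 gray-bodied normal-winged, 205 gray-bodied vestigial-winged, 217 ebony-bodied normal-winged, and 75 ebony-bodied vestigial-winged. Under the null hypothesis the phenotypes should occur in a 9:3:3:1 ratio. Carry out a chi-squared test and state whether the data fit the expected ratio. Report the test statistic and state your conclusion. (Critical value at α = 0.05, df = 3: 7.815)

5.360; consistent

Expected counts for N = 1056 under a 9:3:3:1 ratio (total parts = 16):
  gray-bodied normal-winged: 1056 × 9/16 = 594
  gray-bodied vestigial-winged: 1056 × 3/16 = 198
  ebony-bodied normal-winged: 1056 × 3/16 = 198
  ebony-bodied vestigial-winged: 1056 × 1/16 = 66
χ² = Σ (O − E)² / E
  gray-bodied normal-winged: (559 − 594)² / 594 = 2.0623
  gray-bodied vestigial-winged: (205 − 198)² / 198 = 0.2475
  ebony-bodied normal-winged: (217 − 198)² / 198 = 1.8232
  ebony-bodied vestigial-winged: (75 − 66)² / 66 = 1.2273
χ² = 2.0623 + 0.2475 + 1.8232 + 1.2273 = 5.3603 ≈ 5.360
Degrees of freedom = 4 − 1 = 3; critical value at α = 0.05 is 7.815.
Since 5.360 < 7.815, we fail to reject the null hypothesis — the data are consistent with the 9:3:3:1 ratio.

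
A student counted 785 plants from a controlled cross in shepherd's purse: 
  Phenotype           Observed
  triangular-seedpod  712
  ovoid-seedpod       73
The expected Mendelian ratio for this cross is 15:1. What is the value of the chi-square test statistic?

Under the 15:1 hypothesis (Σ ratio = 16, N = 785):
  triangular-seedpod: 785 × 15/16 = 735.9375
  ovoid-seedpod: 785 × 1/16 = 49.0625
χ² = Σ (O − E)² / E
  triangular-seedpod: (712 − 735.9375)² / 735.9375 = 0.7786
  ovoid-seedpod: (73 − 49.0625)² / 49.0625 = 11.6791
χ² = 0.7786 + 11.6791 = 12.4577 ≈ 12.458

12.458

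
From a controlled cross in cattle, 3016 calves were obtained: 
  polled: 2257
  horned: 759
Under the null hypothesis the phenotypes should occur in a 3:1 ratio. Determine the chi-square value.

0.044

Under the 3:1 hypothesis (Σ ratio = 4, N = 3016):
  polled: 3016 × 3/4 = 2262
  horned: 3016 × 1/4 = 754
χ² = Σ (O − E)² / E
  polled: (2257 − 2262)² / 2262 = 0.0111
  horned: (759 − 754)² / 754 = 0.0332
χ² = 0.0111 + 0.0332 = 0.0443 ≈ 0.044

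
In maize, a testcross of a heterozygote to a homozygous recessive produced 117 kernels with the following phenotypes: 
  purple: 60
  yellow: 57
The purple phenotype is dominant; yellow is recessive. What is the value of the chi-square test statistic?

0.077

A testcross of a heterozygote (Aa × aa) gives a 1:1 phenotypic ratio.
Under the 1:1 hypothesis (Σ ratio = 2, N = 117):
  purple: 117 × 1/2 = 58.5
  yellow: 117 × 1/2 = 58.5
χ² = Σ (O − E)² / E
  purple: (60 − 58.5)² / 58.5 = 0.0385
  yellow: (57 − 58.5)² / 58.5 = 0.0385
χ² = 0.0385 + 0.0385 = 0.077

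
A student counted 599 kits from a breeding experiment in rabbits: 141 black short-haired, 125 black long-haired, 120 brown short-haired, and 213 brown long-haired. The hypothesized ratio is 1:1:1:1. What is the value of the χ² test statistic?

Expected counts for N = 599 under a 1:1:1:1 ratio (total parts = 4):
  black short-haired: 599 × 1/4 = 149.75
  black long-haired: 599 × 1/4 = 149.75
  brown short-haired: 599 × 1/4 = 149.75
  brown long-haired: 599 × 1/4 = 149.75
χ² = Σ (O − E)² / E
  black short-haired: (141 − 149.75)² / 149.75 = 0.5113
  black long-haired: (125 − 149.75)² / 149.75 = 4.0906
  brown short-haired: (120 − 149.75)² / 149.75 = 5.9103
  brown long-haired: (213 − 149.75)² / 149.75 = 26.7149
χ² = 0.5113 + 4.0906 + 5.9103 + 26.7149 = 37.2271 ≈ 37.227

37.227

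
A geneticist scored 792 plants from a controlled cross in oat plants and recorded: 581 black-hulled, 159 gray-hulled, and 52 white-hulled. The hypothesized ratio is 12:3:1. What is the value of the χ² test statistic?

Under the 12:3:1 hypothesis (Σ ratio = 16, N = 792):
  black-hulled: 792 × 12/16 = 594
  gray-hulled: 792 × 3/16 = 148.5
  white-hulled: 792 × 1/16 = 49.5
χ² = Σ (O − E)² / E
  black-hulled: (581 − 594)² / 594 = 0.2845
  gray-hulled: (159 − 148.5)² / 148.5 = 0.7424
  white-hulled: (52 − 49.5)² / 49.5 = 0.1263
χ² = 0.2845 + 0.7424 + 0.1263 = 1.1532 ≈ 1.153

1.153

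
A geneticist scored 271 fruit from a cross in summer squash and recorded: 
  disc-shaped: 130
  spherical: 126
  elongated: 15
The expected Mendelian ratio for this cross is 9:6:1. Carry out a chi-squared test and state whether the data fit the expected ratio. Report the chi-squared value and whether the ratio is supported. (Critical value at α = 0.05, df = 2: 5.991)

Expected counts for N = 271 under a 9:6:1 ratio (total parts = 16):
  disc-shaped: 271 × 9/16 = 152.4375
  spherical: 271 × 6/16 = 101.625
  elongated: 271 × 1/16 = 16.9375
χ² = Σ (O − E)² / E
  disc-shaped: (130 − 152.4375)² / 152.4375 = 3.3026
  spherical: (126 − 101.625)² / 101.625 = 5.8464
  elongated: (15 − 16.9375)² / 16.9375 = 0.2216
χ² = 3.3026 + 5.8464 + 0.2216 = 9.3706 ≈ 9.371
Degrees of freedom = 3 − 1 = 2; critical value at α = 0.05 is 5.991.
Since 9.371 > 5.991, we reject the null hypothesis — the data do not fit the 9:6:1 ratio.

9.371; not consistent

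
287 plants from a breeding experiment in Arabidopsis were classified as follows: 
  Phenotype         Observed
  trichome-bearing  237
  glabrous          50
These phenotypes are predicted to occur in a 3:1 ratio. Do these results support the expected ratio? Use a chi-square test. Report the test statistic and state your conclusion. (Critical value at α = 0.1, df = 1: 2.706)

8.791; not consistent

Total ratio parts = 4. Expected numbers out of 287:
  trichome-bearing: 287 × 3/4 = 215.25
  glabrous: 287 × 1/4 = 71.75
χ² = Σ (O − E)² / E
  trichome-bearing: (237 − 215.25)² / 215.25 = 2.1977
  glabrous: (50 − 71.75)² / 71.75 = 6.5932
χ² = 2.1977 + 6.5932 = 8.7909 ≈ 8.791
Degrees of freedom = 2 − 1 = 1; critical value at α = 0.1 is 2.706.
Since 8.791 > 2.706, we reject the null hypothesis — the data do not fit the 3:1 ratio.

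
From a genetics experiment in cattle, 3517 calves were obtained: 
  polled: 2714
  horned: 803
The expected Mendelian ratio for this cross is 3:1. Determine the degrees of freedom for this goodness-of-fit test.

A goodness-of-fit test with 2 phenotype classes has df = 2 − 1 = 1.

1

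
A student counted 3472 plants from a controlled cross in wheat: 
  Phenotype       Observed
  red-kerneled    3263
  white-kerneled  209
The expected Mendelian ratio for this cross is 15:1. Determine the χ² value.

0.315

The 15:1 ratio has 16 parts, so with N = 3472 the expected counts are:
  red-kerneled: 3472 × 15/16 = 3255
  white-kerneled: 3472 × 1/16 = 217
χ² = Σ (O − E)² / E
  red-kerneled: (3263 − 3255)² / 3255 = 0.0197
  white-kerneled: (209 − 217)² / 217 = 0.2949
χ² = 0.0197 + 0.2949 = 0.3146 ≈ 0.315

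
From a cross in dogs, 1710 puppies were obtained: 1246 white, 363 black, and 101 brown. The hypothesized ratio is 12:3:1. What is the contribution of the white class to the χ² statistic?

Under the 12:3:1 hypothesis (Σ ratio = 16, N = 1710):
  white: 1710 × 12/16 = 1282.5
  black: 1710 × 3/16 = 320.625
  brown: 1710 × 1/16 = 106.875
Contribution of white: (1246 − 1282.5)² / 1282.5 = 1.0388

1.039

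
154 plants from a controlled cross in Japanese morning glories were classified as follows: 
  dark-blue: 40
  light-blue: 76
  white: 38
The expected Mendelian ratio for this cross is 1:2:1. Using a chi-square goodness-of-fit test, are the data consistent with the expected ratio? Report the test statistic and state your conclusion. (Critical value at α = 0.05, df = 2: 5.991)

Under the 1:2:1 hypothesis (Σ ratio = 4, N = 154):
  dark-blue: 154 × 1/4 = 38.5
  light-blue: 154 × 2/4 = 77
  white: 154 × 1/4 = 38.5
χ² = Σ (O − E)² / E
  dark-blue: (40 − 38.5)² / 38.5 = 0.0584
  light-blue: (76 − 77)² / 77 = 0.0130
  white: (38 − 38.5)² / 38.5 = 0.0065
χ² = 0.0584 + 0.0130 + 0.0065 = 0.0779 ≈ 0.078
Degrees of freedom = 3 − 1 = 2; critical value at α = 0.05 is 5.991.
Since 0.078 < 5.991, we fail to reject the null hypothesis — the data are consistent with the 1:2:1 ratio.

0.078; consistent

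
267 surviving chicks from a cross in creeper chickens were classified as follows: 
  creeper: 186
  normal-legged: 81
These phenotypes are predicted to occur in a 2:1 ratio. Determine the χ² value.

1.079

Expected counts for N = 267 under a 2:1 ratio (total parts = 3):
  creeper: 267 × 2/3 = 178
  normal-legged: 267 × 1/3 = 89
χ² = Σ (O − E)² / E
  creeper: (186 − 178)² / 178 = 0.3596
  normal-legged: (81 − 89)² / 89 = 0.7191
χ² = 0.3596 + 0.7191 = 1.0787 ≈ 1.079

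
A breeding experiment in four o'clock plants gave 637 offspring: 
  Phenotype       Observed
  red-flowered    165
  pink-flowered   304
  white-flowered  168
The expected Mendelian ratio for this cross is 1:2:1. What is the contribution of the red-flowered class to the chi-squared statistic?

0.208

Expected counts for N = 637 under a 1:2:1 ratio (total parts = 4):
  red-flowered: 637 × 1/4 = 159.25
  pink-flowered: 637 × 2/4 = 318.5
  white-flowered: 637 × 1/4 = 159.25
Contribution of red-flowered: (165 − 159.25)² / 159.25 = 0.2076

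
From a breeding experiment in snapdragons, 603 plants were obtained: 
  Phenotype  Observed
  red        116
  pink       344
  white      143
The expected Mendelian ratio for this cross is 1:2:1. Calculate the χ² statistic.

The 1:2:1 ratio has 4 parts, so with N = 603 the expected counts are:
  red: 603 × 1/4 = 150.75
  pink: 603 × 2/4 = 301.5
  white: 603 × 1/4 = 150.75
χ² = Σ (O − E)² / E
  red: (116 − 150.75)² / 150.75 = 8.0104
  pink: (344 − 301.5)² / 301.5 = 5.9909
  white: (143 − 150.75)² / 150.75 = 0.3984
χ² = 8.0104 + 5.9909 + 0.3984 = 14.3997 ≈ 14.400

14.400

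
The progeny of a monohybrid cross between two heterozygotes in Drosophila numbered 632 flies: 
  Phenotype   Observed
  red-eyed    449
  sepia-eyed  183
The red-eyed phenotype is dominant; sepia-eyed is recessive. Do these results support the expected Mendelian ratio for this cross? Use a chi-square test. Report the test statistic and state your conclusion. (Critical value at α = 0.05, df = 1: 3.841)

5.274; not consistent

For a monohybrid cross between heterozygotes with complete dominance, the expected phenotypic ratio is 3:1.
Total ratio parts = 4. Expected numbers out of 632:
  red-eyed: 632 × 3/4 = 474
  sepia-eyed: 632 × 1/4 = 158
χ² = Σ (O − E)² / E
  red-eyed: (449 − 474)² / 474 = 1.3186
  sepia-eyed: (183 − 158)² / 158 = 3.9557
χ² = 1.3186 + 3.9557 = 5.2743 ≈ 5.274
Degrees of freedom = 2 − 1 = 1; critical value at α = 0.05 is 3.841.
Since 5.274 > 3.841, we reject the null hypothesis — the data do not fit the 3:1 ratio.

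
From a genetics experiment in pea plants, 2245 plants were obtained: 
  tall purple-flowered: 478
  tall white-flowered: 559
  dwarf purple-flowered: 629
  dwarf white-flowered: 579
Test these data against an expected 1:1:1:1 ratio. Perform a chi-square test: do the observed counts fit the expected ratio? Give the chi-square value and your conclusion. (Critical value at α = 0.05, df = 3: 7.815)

Total ratio parts = 4. Expected numbers out of 2245:
  tall purple-flowered: 2245 × 1/4 = 561.25
  tall white-flowered: 2245 × 1/4 = 561.25
  dwarf purple-flowered: 2245 × 1/4 = 561.25
  dwarf white-flowered: 2245 × 1/4 = 561.25
χ² = Σ (O − E)² / E
  tall purple-flowered: (478 − 561.25)² / 561.25 = 12.3484
  tall white-flowered: (559 − 561.25)² / 561.25 = 0.0090
  dwarf purple-flowered: (629 − 561.25)² / 561.25 = 8.1783
  dwarf white-flowered: (579 − 561.25)² / 561.25 = 0.5614
χ² = 12.3484 + 0.0090 + 8.1783 + 0.5614 = 21.0971 ≈ 21.097
Degrees of freedom = 4 − 1 = 3; critical value at α = 0.05 is 7.815.
Since 21.097 > 7.815, we reject the null hypothesis — the data do not fit the 1:1:1:1 ratio.

21.097; not consistent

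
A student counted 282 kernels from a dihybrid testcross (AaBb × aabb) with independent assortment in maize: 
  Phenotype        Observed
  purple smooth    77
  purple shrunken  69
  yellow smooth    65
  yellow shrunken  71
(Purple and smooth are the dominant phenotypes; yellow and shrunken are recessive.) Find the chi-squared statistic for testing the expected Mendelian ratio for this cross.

1.064

A dihybrid testcross with independent assortment gives a 1:1:1:1 ratio.
Total ratio parts = 4. Expected numbers out of 282:
  purple smooth: 282 × 1/4 = 70.5
  purple shrunken: 282 × 1/4 = 70.5
  yellow smooth: 282 × 1/4 = 70.5
  yellow shrunken: 282 × 1/4 = 70.5
χ² = Σ (O − E)² / E
  purple smooth: (77 − 70.5)² / 70.5 = 0.5993
  purple shrunken: (69 − 70.5)² / 70.5 = 0.0319
  yellow smooth: (65 − 70.5)² / 70.5 = 0.4291
  yellow shrunken: (71 − 70.5)² / 70.5 = 0.0035
χ² = 0.5993 + 0.0319 + 0.4291 + 0.0035 = 1.0638 ≈ 1.064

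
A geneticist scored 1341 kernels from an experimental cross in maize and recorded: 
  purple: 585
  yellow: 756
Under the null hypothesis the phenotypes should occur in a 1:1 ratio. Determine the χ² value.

Total ratio parts = 2. Expected numbers out of 1341:
  purple: 1341 × 1/2 = 670.5
  yellow: 1341 × 1/2 = 670.5
χ² = Σ (O − E)² / E
  purple: (585 − 670.5)² / 670.5 = 10.9027
  yellow: (756 − 670.5)² / 670.5 = 10.9027
χ² = 10.9027 + 10.9027 = 21.8054 ≈ 21.805

21.805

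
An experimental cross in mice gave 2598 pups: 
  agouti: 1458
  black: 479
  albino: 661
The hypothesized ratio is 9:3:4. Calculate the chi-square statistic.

The 9:3:4 ratio has 16 parts, so with N = 2598 the expected counts are:
  agouti: 2598 × 9/16 = 1461.375
  black: 2598 × 3/16 = 487.125
  albino: 2598 × 4/16 = 649.5
χ² = Σ (O − E)² / E
  agouti: (1458 − 1461.375)² / 1461.375 = 0.0078
  black: (479 − 487.125)² / 487.125 = 0.1355
  albino: (661 − 649.5)² / 649.5 = 0.2036
χ² = 0.0078 + 0.1355 + 0.2036 = 0.3469 ≈ 0.347

0.347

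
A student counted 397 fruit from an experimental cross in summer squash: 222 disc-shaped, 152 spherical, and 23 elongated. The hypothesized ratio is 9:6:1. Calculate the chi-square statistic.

Total ratio parts = 16. Expected numbers out of 397:
  disc-shaped: 397 × 9/16 = 223.3125
  spherical: 397 × 6/16 = 148.875
  elongated: 397 × 1/16 = 24.8125
χ² = Σ (O − E)² / E
  disc-shaped: (222 − 223.3125)² / 223.3125 = 0.0077
  spherical: (152 − 148.875)² / 148.875 = 0.0656
  elongated: (23 − 24.8125)² / 24.8125 = 0.1324
χ² = 0.0077 + 0.0656 + 0.1324 = 0.2057 ≈ 0.206

0.206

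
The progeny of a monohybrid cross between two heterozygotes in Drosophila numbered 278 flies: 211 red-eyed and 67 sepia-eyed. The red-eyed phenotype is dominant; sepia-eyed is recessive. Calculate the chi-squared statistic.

0.120

For a monohybrid cross between heterozygotes with complete dominance, the expected phenotypic ratio is 3:1.
The 3:1 ratio has 4 parts, so with N = 278 the expected counts are:
  red-eyed: 278 × 3/4 = 208.5
  sepia-eyed: 278 × 1/4 = 69.5
χ² = Σ (O − E)² / E
  red-eyed: (211 − 208.5)² / 208.5 = 0.0300
  sepia-eyed: (67 − 69.5)² / 69.5 = 0.0899
χ² = 0.0300 + 0.0899 = 0.1199 ≈ 0.120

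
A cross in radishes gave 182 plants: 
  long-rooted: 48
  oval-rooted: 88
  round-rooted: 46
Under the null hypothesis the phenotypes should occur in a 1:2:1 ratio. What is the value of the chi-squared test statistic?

Total ratio parts = 4. Expected numbers out of 182:
  long-rooted: 182 × 1/4 = 45.5
  oval-rooted: 182 × 2/4 = 91
  round-rooted: 182 × 1/4 = 45.5
χ² = Σ (O − E)² / E
  long-rooted: (48 − 45.5)² / 45.5 = 0.1374
  oval-rooted: (88 − 91)² / 91 = 0.0989
  round-rooted: (46 − 45.5)² / 45.5 = 0.0055
χ² = 0.1374 + 0.0989 + 0.0055 = 0.2418 ≈ 0.242

0.242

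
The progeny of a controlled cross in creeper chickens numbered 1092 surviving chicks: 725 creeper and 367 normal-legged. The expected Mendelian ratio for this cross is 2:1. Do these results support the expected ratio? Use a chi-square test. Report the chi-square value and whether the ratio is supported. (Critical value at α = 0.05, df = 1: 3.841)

Under the 2:1 hypothesis (Σ ratio = 3, N = 1092):
  creeper: 1092 × 2/3 = 728
  normal-legged: 1092 × 1/3 = 364
χ² = Σ (O − E)² / E
  creeper: (725 − 728)² / 728 = 0.0124
  normal-legged: (367 − 364)² / 364 = 0.0247
χ² = 0.0124 + 0.0247 = 0.0371 ≈ 0.037
Degrees of freedom = 2 − 1 = 1; critical value at α = 0.05 is 3.841.
Since 0.037 < 3.841, we fail to reject the null hypothesis — the data are consistent with the 2:1 ratio.

0.037; consistent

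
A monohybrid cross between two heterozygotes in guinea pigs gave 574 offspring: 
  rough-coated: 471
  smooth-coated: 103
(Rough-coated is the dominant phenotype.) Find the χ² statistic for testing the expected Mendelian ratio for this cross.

For a monohybrid cross between heterozygotes with complete dominance, the expected phenotypic ratio is 3:1.
Total ratio parts = 4. Expected numbers out of 574:
  rough-coated: 574 × 3/4 = 430.5
  smooth-coated: 574 × 1/4 = 143.5
χ² = Σ (O − E)² / E
  rough-coated: (471 − 430.5)² / 430.5 = 3.8101
  smooth-coated: (103 − 143.5)² / 143.5 = 11.4303
χ² = 3.8101 + 11.4303 = 15.2404 ≈ 15.240

15.240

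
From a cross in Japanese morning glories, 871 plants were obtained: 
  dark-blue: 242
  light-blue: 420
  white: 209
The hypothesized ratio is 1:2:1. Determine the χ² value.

Total ratio parts = 4. Expected numbers out of 871:
  dark-blue: 871 × 1/4 = 217.75
  light-blue: 871 × 2/4 = 435.5
  white: 871 × 1/4 = 217.75
χ² = Σ (O − E)² / E
  dark-blue: (242 − 217.75)² / 217.75 = 2.7006
  light-blue: (420 − 435.5)² / 435.5 = 0.5517
  white: (209 − 217.75)² / 217.75 = 0.3516
χ² = 2.7006 + 0.5517 + 0.3516 = 3.6039 ≈ 3.604

3.604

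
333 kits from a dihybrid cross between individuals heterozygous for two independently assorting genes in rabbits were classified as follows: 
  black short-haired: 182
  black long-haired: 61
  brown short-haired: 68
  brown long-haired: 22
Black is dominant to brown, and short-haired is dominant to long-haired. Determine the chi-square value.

0.747

A dihybrid F₂ with independent assortment and complete dominance at both loci gives a 9:3:3:1 phenotypic ratio.
Expected counts for N = 333 under a 9:3:3:1 ratio (total parts = 16):
  black short-haired: 333 × 9/16 = 187.3125
  black long-haired: 333 × 3/16 = 62.4375
  brown short-haired: 333 × 3/16 = 62.4375
  brown long-haired: 333 × 1/16 = 20.8125
χ² = Σ (O − E)² / E
  black short-haired: (182 − 187.3125)² / 187.3125 = 0.1507
  black long-haired: (61 − 62.4375)² / 62.4375 = 0.0331
  brown short-haired: (68 − 62.4375)² / 62.4375 = 0.4956
  brown long-haired: (22 − 20.8125)² / 20.8125 = 0.0678
χ² = 0.1507 + 0.0331 + 0.4956 + 0.0678 = 0.7472 ≈ 0.747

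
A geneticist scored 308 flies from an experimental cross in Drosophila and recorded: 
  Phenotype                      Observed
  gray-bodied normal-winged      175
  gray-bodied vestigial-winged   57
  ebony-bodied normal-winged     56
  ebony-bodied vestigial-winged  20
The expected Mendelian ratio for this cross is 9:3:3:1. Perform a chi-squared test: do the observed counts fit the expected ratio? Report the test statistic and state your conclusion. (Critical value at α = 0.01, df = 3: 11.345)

The 9:3:3:1 ratio has 16 parts, so with N = 308 the expected counts are:
  gray-bodied normal-winged: 308 × 9/16 = 173.25
  gray-bodied vestigial-winged: 308 × 3/16 = 57.75
  ebony-bodied normal-winged: 308 × 3/16 = 57.75
  ebony-bodied vestigial-winged: 308 × 1/16 = 19.25
χ² = Σ (O − E)² / E
  gray-bodied normal-winged: (175 − 173.25)² / 173.25 = 0.0177
  gray-bodied vestigial-winged: (57 − 57.75)² / 57.75 = 0.0097
  ebony-bodied normal-winged: (56 − 57.75)² / 57.75 = 0.0530
  ebony-bodied vestigial-winged: (20 − 19.25)² / 19.25 = 0.0292
χ² = 0.0177 + 0.0097 + 0.0530 + 0.0292 = 0.1096 ≈ 0.110
Degrees of freedom = 4 − 1 = 3; critical value at α = 0.01 is 11.345.
Since 0.110 < 11.345, we fail to reject the null hypothesis — the data are consistent with the 9:3:3:1 ratio.

0.110; consistent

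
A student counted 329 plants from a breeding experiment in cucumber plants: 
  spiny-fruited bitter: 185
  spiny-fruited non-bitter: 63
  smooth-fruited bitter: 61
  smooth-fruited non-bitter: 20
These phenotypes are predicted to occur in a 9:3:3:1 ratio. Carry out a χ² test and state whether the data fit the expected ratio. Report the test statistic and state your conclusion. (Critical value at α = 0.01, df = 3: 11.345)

Total ratio parts = 16. Expected numbers out of 329:
  spiny-fruited bitter: 329 × 9/16 = 185.0625
  spiny-fruited non-bitter: 329 × 3/16 = 61.6875
  smooth-fruited bitter: 329 × 3/16 = 61.6875
  smooth-fruited non-bitter: 329 × 1/16 = 20.5625
χ² = Σ (O − E)² / E
  spiny-fruited bitter: (185 − 185.0625)² / 185.0625 = 0.0000
  spiny-fruited non-bitter: (63 − 61.6875)² / 61.6875 = 0.0279
  smooth-fruited bitter: (61 − 61.6875)² / 61.6875 = 0.0077
  smooth-fruited non-bitter: (20 − 20.5625)² / 20.5625 = 0.0154
χ² = 0.0000 + 0.0279 + 0.0077 + 0.0154 = 0.051
Degrees of freedom = 4 − 1 = 3; critical value at α = 0.01 is 11.345.
Since 0.051 < 11.345, we fail to reject the null hypothesis — the data are consistent with the 9:3:3:1 ratio.

0.051; consistent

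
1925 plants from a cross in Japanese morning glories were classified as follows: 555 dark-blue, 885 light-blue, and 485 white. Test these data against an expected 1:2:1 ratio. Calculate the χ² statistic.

Expected counts for N = 1925 under a 1:2:1 ratio (total parts = 4):
  dark-blue: 1925 × 1/4 = 481.25
  light-blue: 1925 × 2/4 = 962.5
  white: 1925 × 1/4 = 481.25
χ² = Σ (O − E)² / E
  dark-blue: (555 − 481.25)² / 481.25 = 11.3019
  light-blue: (885 − 962.5)² / 962.5 = 6.2403
  white: (485 − 481.25)² / 481.25 = 0.0292
χ² = 11.3019 + 6.2403 + 0.0292 = 17.5714 ≈ 17.571

17.571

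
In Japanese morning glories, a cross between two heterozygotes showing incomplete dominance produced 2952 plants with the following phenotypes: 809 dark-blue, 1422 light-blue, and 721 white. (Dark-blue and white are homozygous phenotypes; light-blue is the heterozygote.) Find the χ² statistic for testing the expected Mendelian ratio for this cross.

With incomplete dominance, a heterozygote × heterozygote cross gives a 1:2:1 phenotypic ratio.
Under the 1:2:1 hypothesis (Σ ratio = 4, N = 2952):
  dark-blue: 2952 × 1/4 = 738
  light-blue: 2952 × 2/4 = 1476
  white: 2952 × 1/4 = 738
χ² = Σ (O − E)² / E
  dark-blue: (809 − 738)² / 738 = 6.8306
  light-blue: (1422 − 1476)² / 1476 = 1.9756
  white: (721 − 738)² / 738 = 0.3916
χ² = 6.8306 + 1.9756 + 0.3916 = 9.1978 ≈ 9.198

9.198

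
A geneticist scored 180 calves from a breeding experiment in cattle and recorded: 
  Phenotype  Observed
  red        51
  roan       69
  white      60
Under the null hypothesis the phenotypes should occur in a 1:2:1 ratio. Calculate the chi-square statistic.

Under the 1:2:1 hypothesis (Σ ratio = 4, N = 180):
  red: 180 × 1/4 = 45
  roan: 180 × 2/4 = 90
  white: 180 × 1/4 = 45
χ² = Σ (O − E)² / E
  red: (51 − 45)² / 45 = 0.8000
  roan: (69 − 90)² / 90 = 4.9000
  white: (60 − 45)² / 45 = 5.0000
χ² = 0.8000 + 4.9000 + 5.0000 = 10.700

10.700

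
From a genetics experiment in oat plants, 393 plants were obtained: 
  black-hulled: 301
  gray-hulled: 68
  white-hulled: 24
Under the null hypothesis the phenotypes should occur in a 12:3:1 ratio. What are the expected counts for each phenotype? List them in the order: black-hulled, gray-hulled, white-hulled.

294.75, 73.6875, 24.5625

Total ratio parts = 16. Expected numbers out of 393:
  black-hulled: 393 × 12/16 = 294.75
  gray-hulled: 393 × 3/16 = 73.6875
  white-hulled: 393 × 1/16 = 24.5625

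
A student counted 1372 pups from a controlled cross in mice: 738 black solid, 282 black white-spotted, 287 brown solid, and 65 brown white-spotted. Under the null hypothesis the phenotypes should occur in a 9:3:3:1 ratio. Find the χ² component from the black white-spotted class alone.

2.381

Under the 9:3:3:1 hypothesis (Σ ratio = 16, N = 1372):
  black solid: 1372 × 9/16 = 771.75
  black white-spotted: 1372 × 3/16 = 257.25
  brown solid: 1372 × 3/16 = 257.25
  brown white-spotted: 1372 × 1/16 = 85.75
Contribution of black white-spotted: (282 − 257.25)² / 257.25 = 2.3812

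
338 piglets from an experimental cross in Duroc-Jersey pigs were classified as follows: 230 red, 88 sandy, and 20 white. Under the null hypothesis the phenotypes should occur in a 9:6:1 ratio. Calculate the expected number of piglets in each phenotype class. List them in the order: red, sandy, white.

Total ratio parts = 16. Expected numbers out of 338:
  red: 338 × 9/16 = 190.125
  sandy: 338 × 6/16 = 126.75
  white: 338 × 1/16 = 21.125

190.125, 126.75, 21.125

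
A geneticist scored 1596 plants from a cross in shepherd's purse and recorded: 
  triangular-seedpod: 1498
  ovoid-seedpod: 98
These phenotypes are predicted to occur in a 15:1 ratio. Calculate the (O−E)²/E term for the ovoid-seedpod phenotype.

0.031

Total ratio parts = 16. Expected numbers out of 1596:
  triangular-seedpod: 1596 × 15/16 = 1496.25
  ovoid-seedpod: 1596 × 1/16 = 99.75
Contribution of ovoid-seedpod: (98 − 99.75)² / 99.75 = 0.0307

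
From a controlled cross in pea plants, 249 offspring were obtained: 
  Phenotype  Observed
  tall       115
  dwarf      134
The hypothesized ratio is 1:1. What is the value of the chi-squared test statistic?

Under the 1:1 hypothesis (Σ ratio = 2, N = 249):
  tall: 249 × 1/2 = 124.5
  dwarf: 249 × 1/2 = 124.5
χ² = Σ (O − E)² / E
  tall: (115 − 124.5)² / 124.5 = 0.7249
  dwarf: (134 − 124.5)² / 124.5 = 0.7249
χ² = 0.7249 + 0.7249 = 1.4498 ≈ 1.450

1.450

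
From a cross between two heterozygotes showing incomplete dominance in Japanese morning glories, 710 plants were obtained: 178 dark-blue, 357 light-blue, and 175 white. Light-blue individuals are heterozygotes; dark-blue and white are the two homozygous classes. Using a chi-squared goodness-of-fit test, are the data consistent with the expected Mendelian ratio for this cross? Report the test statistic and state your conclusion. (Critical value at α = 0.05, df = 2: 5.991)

With incomplete dominance, a heterozygote × heterozygote cross gives a 1:2:1 phenotypic ratio.
Under the 1:2:1 hypothesis (Σ ratio = 4, N = 710):
  dark-blue: 710 × 1/4 = 177.5
  light-blue: 710 × 2/4 = 355
  white: 710 × 1/4 = 177.5
χ² = Σ (O − E)² / E
  dark-blue: (178 − 177.5)² / 177.5 = 0.0014
  light-blue: (357 − 355)² / 355 = 0.0113
  white: (175 − 177.5)² / 177.5 = 0.0352
χ² = 0.0014 + 0.0113 + 0.0352 = 0.0479 ≈ 0.048
Degrees of freedom = 3 − 1 = 2; critical value at α = 0.05 is 5.991.
Since 0.048 < 5.991, we fail to reject the null hypothesis — the data are consistent with the 1:2:1 ratio.

0.048; consistent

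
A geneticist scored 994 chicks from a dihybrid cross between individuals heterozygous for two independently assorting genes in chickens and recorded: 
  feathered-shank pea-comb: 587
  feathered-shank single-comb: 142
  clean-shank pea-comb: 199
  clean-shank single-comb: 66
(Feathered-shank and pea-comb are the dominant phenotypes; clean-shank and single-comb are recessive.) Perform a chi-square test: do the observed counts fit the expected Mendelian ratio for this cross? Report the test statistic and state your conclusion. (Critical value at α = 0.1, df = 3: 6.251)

A dihybrid F₂ with independent assortment and complete dominance at both loci gives a 9:3:3:1 phenotypic ratio.
Total ratio parts = 16. Expected numbers out of 994:
  feathered-shank pea-comb: 994 × 9/16 = 559.125
  feathered-shank single-comb: 994 × 3/16 = 186.375
  clean-shank pea-comb: 994 × 3/16 = 186.375
  clean-shank single-comb: 994 × 1/16 = 62.125
χ² = Σ (O − E)² / E
  feathered-shank pea-comb: (587 − 559.125)² / 559.125 = 1.3897
  feathered-shank single-comb: (142 − 186.375)² / 186.375 = 10.5655
  clean-shank pea-comb: (199 − 186.375)² / 186.375 = 0.8552
  clean-shank single-comb: (66 − 62.125)² / 62.125 = 0.2417
χ² = 1.3897 + 10.5655 + 0.8552 + 0.2417 = 13.0521 ≈ 13.052
Degrees of freedom = 4 − 1 = 3; critical value at α = 0.1 is 6.251.
Since 13.052 > 6.251, we reject the null hypothesis — the data do not fit the 9:3:3:1 ratio.

13.052; not consistent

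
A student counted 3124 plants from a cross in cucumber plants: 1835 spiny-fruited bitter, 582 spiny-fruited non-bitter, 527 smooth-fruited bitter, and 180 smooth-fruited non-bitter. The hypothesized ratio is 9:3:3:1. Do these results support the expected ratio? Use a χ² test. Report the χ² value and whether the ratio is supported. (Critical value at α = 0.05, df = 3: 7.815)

10.548; not consistent

The 9:3:3:1 ratio has 16 parts, so with N = 3124 the expected counts are:
  spiny-fruited bitter: 3124 × 9/16 = 1757.25
  spiny-fruited non-bitter: 3124 × 3/16 = 585.75
  smooth-fruited bitter: 3124 × 3/16 = 585.75
  smooth-fruited non-bitter: 3124 × 1/16 = 195.25
χ² = Σ (O − E)² / E
  spiny-fruited bitter: (1835 − 1757.25)² / 1757.25 = 3.4401
  spiny-fruited non-bitter: (582 − 585.75)² / 585.75 = 0.0240
  smooth-fruited bitter: (527 − 585.75)² / 585.75 = 5.8926
  smooth-fruited non-bitter: (180 − 195.25)² / 195.25 = 1.1911
χ² = 3.4401 + 0.0240 + 5.8926 + 1.1911 = 10.5478 ≈ 10.548
Degrees of freedom = 4 − 1 = 3; critical value at α = 0.05 is 7.815.
Since 10.548 > 7.815, we reject the null hypothesis — the data do not fit the 9:3:3:1 ratio.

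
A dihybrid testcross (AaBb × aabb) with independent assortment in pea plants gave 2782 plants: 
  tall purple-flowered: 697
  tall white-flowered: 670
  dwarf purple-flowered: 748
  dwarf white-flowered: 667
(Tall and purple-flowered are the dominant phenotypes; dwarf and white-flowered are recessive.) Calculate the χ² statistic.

A dihybrid testcross with independent assortment gives a 1:1:1:1 ratio.
Total ratio parts = 4. Expected numbers out of 2782:
  tall purple-flowered: 2782 × 1/4 = 695.5
  tall white-flowered: 2782 × 1/4 = 695.5
  dwarf purple-flowered: 2782 × 1/4 = 695.5
  dwarf white-flowered: 2782 × 1/4 = 695.5
χ² = Σ (O − E)² / E
  tall purple-flowered: (697 − 695.5)² / 695.5 = 0.0032
  tall white-flowered: (670 − 695.5)² / 695.5 = 0.9349
  dwarf purple-flowered: (748 − 695.5)² / 695.5 = 3.9630
  dwarf white-flowered: (667 − 695.5)² / 695.5 = 1.1679
χ² = 0.0032 + 0.9349 + 3.9630 + 1.1679 = 6.069

6.069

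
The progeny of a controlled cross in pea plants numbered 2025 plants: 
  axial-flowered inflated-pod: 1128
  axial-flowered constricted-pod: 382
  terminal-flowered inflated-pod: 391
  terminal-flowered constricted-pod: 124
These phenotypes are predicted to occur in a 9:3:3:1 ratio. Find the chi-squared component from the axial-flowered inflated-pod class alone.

Total ratio parts = 16. Expected numbers out of 2025:
  axial-flowered inflated-pod: 2025 × 9/16 = 1139.0625
  axial-flowered constricted-pod: 2025 × 3/16 = 379.6875
  terminal-flowered inflated-pod: 2025 × 3/16 = 379.6875
  terminal-flowered constricted-pod: 2025 × 1/16 = 126.5625
Contribution of axial-flowered inflated-pod: (1128 − 1139.0625)² / 1139.0625 = 0.1074

0.107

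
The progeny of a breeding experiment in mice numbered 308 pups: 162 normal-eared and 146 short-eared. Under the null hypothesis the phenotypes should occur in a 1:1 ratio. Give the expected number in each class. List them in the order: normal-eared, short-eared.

The 1:1 ratio has 2 parts, so with N = 308 the expected counts are:
  normal-eared: 308 × 1/2 = 154
  short-eared: 308 × 1/2 = 154

154, 154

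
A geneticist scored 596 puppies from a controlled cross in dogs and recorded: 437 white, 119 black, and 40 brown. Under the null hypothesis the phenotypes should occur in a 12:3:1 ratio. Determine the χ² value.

The 12:3:1 ratio has 16 parts, so with N = 596 the expected counts are:
  white: 596 × 12/16 = 447
  black: 596 × 3/16 = 111.75
  brown: 596 × 1/16 = 37.25
χ² = Σ (O − E)² / E
  white: (437 − 447)² / 447 = 0.2237
  black: (119 − 111.75)² / 111.75 = 0.4704
  brown: (40 − 37.25)² / 37.25 = 0.2030
χ² = 0.2237 + 0.4704 + 0.2030 = 0.8971 ≈ 0.897

0.897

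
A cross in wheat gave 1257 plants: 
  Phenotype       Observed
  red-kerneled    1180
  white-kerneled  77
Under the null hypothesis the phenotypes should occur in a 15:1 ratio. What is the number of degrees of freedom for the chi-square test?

A goodness-of-fit test with 2 phenotype classes has df = 2 − 1 = 1.

1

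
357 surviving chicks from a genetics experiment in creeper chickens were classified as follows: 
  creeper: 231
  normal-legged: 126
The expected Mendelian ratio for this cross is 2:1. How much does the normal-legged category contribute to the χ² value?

0.412

The 2:1 ratio has 3 parts, so with N = 357 the expected counts are:
  creeper: 357 × 2/3 = 238
  normal-legged: 357 × 1/3 = 119
Contribution of normal-legged: (126 − 119)² / 119 = 0.4118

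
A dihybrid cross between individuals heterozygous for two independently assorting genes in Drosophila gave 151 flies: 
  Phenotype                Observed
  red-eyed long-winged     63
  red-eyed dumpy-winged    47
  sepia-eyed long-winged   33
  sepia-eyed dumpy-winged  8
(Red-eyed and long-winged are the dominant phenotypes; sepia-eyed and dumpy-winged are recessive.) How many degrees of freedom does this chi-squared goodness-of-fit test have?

3

A dihybrid F₂ with independent assortment and complete dominance at both loci gives a 9:3:3:1 phenotypic ratio.
A goodness-of-fit test with 4 phenotype classes has df = 4 − 1 = 3.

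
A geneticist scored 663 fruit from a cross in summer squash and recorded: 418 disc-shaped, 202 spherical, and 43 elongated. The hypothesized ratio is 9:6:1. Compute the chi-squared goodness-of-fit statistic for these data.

Expected counts for N = 663 under a 9:6:1 ratio (total parts = 16):
  disc-shaped: 663 × 9/16 = 372.9375
  spherical: 663 × 6/16 = 248.625
  elongated: 663 × 1/16 = 41.4375
χ² = Σ (O − E)² / E
  disc-shaped: (418 − 372.9375)² / 372.9375 = 5.4450
  spherical: (202 − 248.625)² / 248.625 = 8.7437
  elongated: (43 − 41.4375)² / 41.4375 = 0.0589
χ² = 5.4450 + 8.7437 + 0.0589 = 14.2476 ≈ 14.248

14.248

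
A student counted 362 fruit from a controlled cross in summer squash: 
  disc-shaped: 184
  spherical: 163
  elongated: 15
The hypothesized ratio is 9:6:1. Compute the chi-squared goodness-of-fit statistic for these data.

9.931

Total ratio parts = 16. Expected numbers out of 362:
  disc-shaped: 362 × 9/16 = 203.625
  spherical: 362 × 6/16 = 135.75
  elongated: 362 × 1/16 = 22.625
χ² = Σ (O − E)² / E
  disc-shaped: (184 − 203.625)² / 203.625 = 1.8914
  spherical: (163 − 135.75)² / 135.75 = 5.4701
  elongated: (15 − 22.625)² / 22.625 = 2.5698
χ² = 1.8914 + 5.4701 + 2.5698 = 9.9313 ≈ 9.931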